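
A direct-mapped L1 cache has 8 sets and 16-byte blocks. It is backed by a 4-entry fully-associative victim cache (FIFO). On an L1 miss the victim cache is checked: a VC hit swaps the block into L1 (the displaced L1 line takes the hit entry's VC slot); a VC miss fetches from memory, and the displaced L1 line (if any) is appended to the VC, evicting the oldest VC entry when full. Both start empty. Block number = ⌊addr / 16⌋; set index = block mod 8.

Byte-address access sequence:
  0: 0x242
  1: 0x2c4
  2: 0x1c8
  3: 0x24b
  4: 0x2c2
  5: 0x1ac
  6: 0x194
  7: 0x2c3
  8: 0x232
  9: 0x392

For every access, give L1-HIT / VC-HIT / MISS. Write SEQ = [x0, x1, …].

0: 0x242 (blk 36, set 4) → MISS  vc=[]
1: 0x2c4 (blk 44, set 4) → MISS  vc=[36]
2: 0x1c8 (blk 28, set 4) → MISS  vc=[36, 44]
3: 0x24b (blk 36, set 4) → VC-HIT  vc=[28, 44]
4: 0x2c2 (blk 44, set 4) → VC-HIT  vc=[28, 36]
5: 0x1ac (blk 26, set 2) → MISS  vc=[28, 36]
6: 0x194 (blk 25, set 1) → MISS  vc=[28, 36]
7: 0x2c3 (blk 44, set 4) → L1-HIT  vc=[28, 36]
8: 0x232 (blk 35, set 3) → MISS  vc=[28, 36]
9: 0x392 (blk 57, set 1) → MISS  vc=[28, 36, 25]

SEQ = [MISS, MISS, MISS, VC-HIT, VC-HIT, MISS, MISS, L1-HIT, MISS, MISS]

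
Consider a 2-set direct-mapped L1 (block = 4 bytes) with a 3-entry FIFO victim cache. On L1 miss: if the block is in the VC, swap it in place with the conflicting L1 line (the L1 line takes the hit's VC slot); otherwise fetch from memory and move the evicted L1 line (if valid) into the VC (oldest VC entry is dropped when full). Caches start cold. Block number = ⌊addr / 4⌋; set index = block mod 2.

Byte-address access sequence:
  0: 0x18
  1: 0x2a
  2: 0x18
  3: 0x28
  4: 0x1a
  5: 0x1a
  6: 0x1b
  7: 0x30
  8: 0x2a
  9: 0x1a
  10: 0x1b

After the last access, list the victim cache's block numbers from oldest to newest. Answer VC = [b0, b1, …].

VC = [12, 10]

#0 0x18→b6/s0 MISS; vc=[]
#1 0x2a→b10/s0 MISS; vc=[6]
#2 0x18→b6/s0 VC-HIT; vc=[10]
#3 0x28→b10/s0 VC-HIT; vc=[6]
#4 0x1a→b6/s0 VC-HIT; vc=[10]
#5 0x1a→b6/s0 L1-HIT; vc=[10]
#6 0x1b→b6/s0 L1-HIT; vc=[10]
#7 0x30→b12/s0 MISS; vc=[10,6]
#8 0x2a→b10/s0 VC-HIT; vc=[12,6]
#9 0x1a→b6/s0 VC-HIT; vc=[12,10]
#10 0x1b→b6/s0 L1-HIT; vc=[12,10]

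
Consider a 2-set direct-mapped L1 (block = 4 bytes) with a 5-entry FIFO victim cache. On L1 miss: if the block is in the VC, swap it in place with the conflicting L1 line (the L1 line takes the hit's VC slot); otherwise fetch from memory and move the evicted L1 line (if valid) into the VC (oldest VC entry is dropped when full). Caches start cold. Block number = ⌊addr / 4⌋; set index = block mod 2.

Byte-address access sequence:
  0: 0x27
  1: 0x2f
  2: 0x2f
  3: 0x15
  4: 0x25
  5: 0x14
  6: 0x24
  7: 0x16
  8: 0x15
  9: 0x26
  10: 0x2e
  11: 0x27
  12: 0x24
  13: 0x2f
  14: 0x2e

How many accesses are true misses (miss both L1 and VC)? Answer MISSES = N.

MISSES = 3

  [0] addr=0x27 blk=9 s=1: MISS | VC []
  [1] addr=0x2f blk=11 s=1: MISS | VC [9]
  [2] addr=0x2f blk=11 s=1: L1-HIT | VC [9]
  [3] addr=0x15 blk=5 s=1: MISS | VC [9, 11]
  [4] addr=0x25 blk=9 s=1: VC-HIT | VC [5, 11]
  [5] addr=0x14 blk=5 s=1: VC-HIT | VC [9, 11]
  [6] addr=0x24 blk=9 s=1: VC-HIT | VC [5, 11]
  [7] addr=0x16 blk=5 s=1: VC-HIT | VC [9, 11]
  [8] addr=0x15 blk=5 s=1: L1-HIT | VC [9, 11]
  [9] addr=0x26 blk=9 s=1: VC-HIT | VC [5, 11]
  [10] addr=0x2e blk=11 s=1: VC-HIT | VC [5, 9]
  [11] addr=0x27 blk=9 s=1: VC-HIT | VC [5, 11]
  [12] addr=0x24 blk=9 s=1: L1-HIT | VC [5, 11]
  [13] addr=0x2f blk=11 s=1: VC-HIT | VC [5, 9]
  [14] addr=0x2e blk=11 s=1: L1-HIT | VC [5, 9]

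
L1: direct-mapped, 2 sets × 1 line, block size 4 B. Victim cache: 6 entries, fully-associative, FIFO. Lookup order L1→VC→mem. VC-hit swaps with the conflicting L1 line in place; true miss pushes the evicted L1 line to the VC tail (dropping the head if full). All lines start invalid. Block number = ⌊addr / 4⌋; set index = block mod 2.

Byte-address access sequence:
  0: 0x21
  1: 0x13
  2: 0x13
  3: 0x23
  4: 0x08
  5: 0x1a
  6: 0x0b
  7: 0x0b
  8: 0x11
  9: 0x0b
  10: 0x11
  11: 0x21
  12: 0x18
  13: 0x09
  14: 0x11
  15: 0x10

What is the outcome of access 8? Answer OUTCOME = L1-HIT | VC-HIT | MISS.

OUTCOME = VC-HIT

  [0] addr=0x21 blk=8 s=0: MISS | VC []
  [1] addr=0x13 blk=4 s=0: MISS | VC [8]
  [2] addr=0x13 blk=4 s=0: L1-HIT | VC [8]
  [3] addr=0x23 blk=8 s=0: VC-HIT | VC [4]
  [4] addr=0x8 blk=2 s=0: MISS | VC [4, 8]
  [5] addr=0x1a blk=6 s=0: MISS | VC [4, 8, 2]
  [6] addr=0xb blk=2 s=0: VC-HIT | VC [4, 8, 6]
  [7] addr=0xb blk=2 s=0: L1-HIT | VC [4, 8, 6]
  [8] addr=0x11 blk=4 s=0: VC-HIT | VC [2, 8, 6]
  [9] addr=0xb blk=2 s=0: VC-HIT | VC [4, 8, 6]
  [10] addr=0x11 blk=4 s=0: VC-HIT | VC [2, 8, 6]
  [11] addr=0x21 blk=8 s=0: VC-HIT | VC [2, 4, 6]
  [12] addr=0x18 blk=6 s=0: VC-HIT | VC [2, 4, 8]
  [13] addr=0x9 blk=2 s=0: VC-HIT | VC [6, 4, 8]
  [14] addr=0x11 blk=4 s=0: VC-HIT | VC [6, 2, 8]
  [15] addr=0x10 blk=4 s=0: L1-HIT | VC [6, 2, 8]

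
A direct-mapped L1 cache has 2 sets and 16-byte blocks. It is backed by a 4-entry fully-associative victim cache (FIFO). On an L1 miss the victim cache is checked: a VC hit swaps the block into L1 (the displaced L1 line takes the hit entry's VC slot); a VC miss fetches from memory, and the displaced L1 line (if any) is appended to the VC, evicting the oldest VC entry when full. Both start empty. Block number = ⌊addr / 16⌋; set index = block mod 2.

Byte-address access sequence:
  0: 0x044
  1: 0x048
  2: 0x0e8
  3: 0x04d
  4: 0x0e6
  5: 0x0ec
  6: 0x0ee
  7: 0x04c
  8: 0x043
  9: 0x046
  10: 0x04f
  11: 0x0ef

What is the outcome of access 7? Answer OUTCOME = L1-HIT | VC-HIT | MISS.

  [0] addr=0x44 blk=4 s=0: MISS | VC []
  [1] addr=0x48 blk=4 s=0: L1-HIT | VC []
  [2] addr=0xe8 blk=14 s=0: MISS | VC [4]
  [3] addr=0x4d blk=4 s=0: VC-HIT | VC [14]
  [4] addr=0xe6 blk=14 s=0: VC-HIT | VC [4]
  [5] addr=0xec blk=14 s=0: L1-HIT | VC [4]
  [6] addr=0xee blk=14 s=0: L1-HIT | VC [4]
  [7] addr=0x4c blk=4 s=0: VC-HIT | VC [14]
  [8] addr=0x43 blk=4 s=0: L1-HIT | VC [14]
  [9] addr=0x46 blk=4 s=0: L1-HIT | VC [14]
  [10] addr=0x4f blk=4 s=0: L1-HIT | VC [14]
  [11] addr=0xef blk=14 s=0: VC-HIT | VC [4]

OUTCOME = VC-HIT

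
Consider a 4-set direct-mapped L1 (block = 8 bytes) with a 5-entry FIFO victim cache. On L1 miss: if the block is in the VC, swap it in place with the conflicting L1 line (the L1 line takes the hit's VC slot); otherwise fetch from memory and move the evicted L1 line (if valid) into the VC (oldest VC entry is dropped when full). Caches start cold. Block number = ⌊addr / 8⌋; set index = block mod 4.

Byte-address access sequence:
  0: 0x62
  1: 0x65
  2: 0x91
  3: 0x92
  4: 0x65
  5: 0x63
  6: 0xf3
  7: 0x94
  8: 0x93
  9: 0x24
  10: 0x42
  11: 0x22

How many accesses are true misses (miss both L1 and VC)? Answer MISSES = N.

MISSES = 5

0: 0x62 (blk 12, set 0) → MISS  vc=[]
1: 0x65 (blk 12, set 0) → L1-HIT  vc=[]
2: 0x91 (blk 18, set 2) → MISS  vc=[]
3: 0x92 (blk 18, set 2) → L1-HIT  vc=[]
4: 0x65 (blk 12, set 0) → L1-HIT  vc=[]
5: 0x63 (blk 12, set 0) → L1-HIT  vc=[]
6: 0xf3 (blk 30, set 2) → MISS  vc=[18]
7: 0x94 (blk 18, set 2) → VC-HIT  vc=[30]
8: 0x93 (blk 18, set 2) → L1-HIT  vc=[30]
9: 0x24 (blk 4, set 0) → MISS  vc=[30, 12]
10: 0x42 (blk 8, set 0) → MISS  vc=[30, 12, 4]
11: 0x22 (blk 4, set 0) → VC-HIT  vc=[30, 12, 8]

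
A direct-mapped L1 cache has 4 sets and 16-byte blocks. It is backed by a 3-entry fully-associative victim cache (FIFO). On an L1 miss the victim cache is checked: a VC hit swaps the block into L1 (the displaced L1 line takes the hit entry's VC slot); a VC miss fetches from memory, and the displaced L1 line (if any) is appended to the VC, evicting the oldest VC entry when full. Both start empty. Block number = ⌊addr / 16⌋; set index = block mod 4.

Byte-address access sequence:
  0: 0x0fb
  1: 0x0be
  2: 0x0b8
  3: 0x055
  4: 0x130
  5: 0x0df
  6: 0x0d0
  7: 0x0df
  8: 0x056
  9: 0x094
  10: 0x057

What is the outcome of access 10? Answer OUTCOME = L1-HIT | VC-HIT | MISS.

  [0] addr=0xfb blk=15 s=3: MISS | VC []
  [1] addr=0xbe blk=11 s=3: MISS | VC [15]
  [2] addr=0xb8 blk=11 s=3: L1-HIT | VC [15]
  [3] addr=0x55 blk=5 s=1: MISS | VC [15]
  [4] addr=0x130 blk=19 s=3: MISS | VC [15, 11]
  [5] addr=0xdf blk=13 s=1: MISS | VC [15, 11, 5]
  [6] addr=0xd0 blk=13 s=1: L1-HIT | VC [15, 11, 5]
  [7] addr=0xdf blk=13 s=1: L1-HIT | VC [15, 11, 5]
  [8] addr=0x56 blk=5 s=1: VC-HIT | VC [15, 11, 13]
  [9] addr=0x94 blk=9 s=1: MISS | VC [11, 13, 5]
  [10] addr=0x57 blk=5 s=1: VC-HIT | VC [11, 13, 9]

OUTCOME = VC-HIT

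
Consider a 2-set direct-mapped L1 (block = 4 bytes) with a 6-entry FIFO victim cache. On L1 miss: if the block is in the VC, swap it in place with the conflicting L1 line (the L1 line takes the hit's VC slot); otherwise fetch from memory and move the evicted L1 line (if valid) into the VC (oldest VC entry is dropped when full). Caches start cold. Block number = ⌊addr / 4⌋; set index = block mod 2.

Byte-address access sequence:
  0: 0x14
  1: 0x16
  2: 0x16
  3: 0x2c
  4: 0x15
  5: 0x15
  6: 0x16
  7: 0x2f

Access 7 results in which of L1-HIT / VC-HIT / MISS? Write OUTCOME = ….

#0 0x14→b5/s1 MISS; vc=[]
#1 0x16→b5/s1 L1-HIT; vc=[]
#2 0x16→b5/s1 L1-HIT; vc=[]
#3 0x2c→b11/s1 MISS; vc=[5]
#4 0x15→b5/s1 VC-HIT; vc=[11]
#5 0x15→b5/s1 L1-HIT; vc=[11]
#6 0x16→b5/s1 L1-HIT; vc=[11]
#7 0x2f→b11/s1 VC-HIT; vc=[5]

OUTCOME = VC-HIT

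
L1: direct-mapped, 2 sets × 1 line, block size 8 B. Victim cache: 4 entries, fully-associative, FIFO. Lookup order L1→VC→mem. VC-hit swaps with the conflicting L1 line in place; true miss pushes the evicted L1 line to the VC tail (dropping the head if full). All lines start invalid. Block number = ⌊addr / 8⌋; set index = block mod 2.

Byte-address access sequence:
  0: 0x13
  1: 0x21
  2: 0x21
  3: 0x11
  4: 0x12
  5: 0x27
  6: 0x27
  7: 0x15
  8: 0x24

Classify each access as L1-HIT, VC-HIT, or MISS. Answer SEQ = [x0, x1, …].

#0 0x13→b2/s0 MISS; vc=[]
#1 0x21→b4/s0 MISS; vc=[2]
#2 0x21→b4/s0 L1-HIT; vc=[2]
#3 0x11→b2/s0 VC-HIT; vc=[4]
#4 0x12→b2/s0 L1-HIT; vc=[4]
#5 0x27→b4/s0 VC-HIT; vc=[2]
#6 0x27→b4/s0 L1-HIT; vc=[2]
#7 0x15→b2/s0 VC-HIT; vc=[4]
#8 0x24→b4/s0 VC-HIT; vc=[2]

SEQ = [MISS, MISS, L1-HIT, VC-HIT, L1-HIT, VC-HIT, L1-HIT, VC-HIT, VC-HIT]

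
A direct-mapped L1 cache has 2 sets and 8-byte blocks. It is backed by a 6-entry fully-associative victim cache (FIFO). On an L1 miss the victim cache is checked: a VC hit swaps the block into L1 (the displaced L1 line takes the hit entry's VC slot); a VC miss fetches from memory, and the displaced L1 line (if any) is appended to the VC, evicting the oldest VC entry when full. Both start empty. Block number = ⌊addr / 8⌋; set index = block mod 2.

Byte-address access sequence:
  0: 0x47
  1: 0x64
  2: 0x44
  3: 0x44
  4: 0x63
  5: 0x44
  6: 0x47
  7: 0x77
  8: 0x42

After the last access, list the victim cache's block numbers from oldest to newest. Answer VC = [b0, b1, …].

#0 0x47→b8/s0 MISS; vc=[]
#1 0x64→b12/s0 MISS; vc=[8]
#2 0x44→b8/s0 VC-HIT; vc=[12]
#3 0x44→b8/s0 L1-HIT; vc=[12]
#4 0x63→b12/s0 VC-HIT; vc=[8]
#5 0x44→b8/s0 VC-HIT; vc=[12]
#6 0x47→b8/s0 L1-HIT; vc=[12]
#7 0x77→b14/s0 MISS; vc=[12,8]
#8 0x42→b8/s0 VC-HIT; vc=[12,14]

VC = [12, 14]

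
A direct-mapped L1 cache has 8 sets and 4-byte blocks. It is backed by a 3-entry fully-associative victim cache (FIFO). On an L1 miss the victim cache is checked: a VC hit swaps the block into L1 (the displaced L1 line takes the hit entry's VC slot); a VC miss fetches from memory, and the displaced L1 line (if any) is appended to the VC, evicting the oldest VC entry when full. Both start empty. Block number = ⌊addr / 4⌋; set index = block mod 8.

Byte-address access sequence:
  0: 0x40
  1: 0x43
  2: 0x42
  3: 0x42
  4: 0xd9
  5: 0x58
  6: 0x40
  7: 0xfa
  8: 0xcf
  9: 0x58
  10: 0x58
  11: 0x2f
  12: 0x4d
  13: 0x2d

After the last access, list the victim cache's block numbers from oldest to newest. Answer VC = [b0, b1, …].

VC = [62, 51, 19]

0: 0x40 (blk 16, set 0) → MISS  vc=[]
1: 0x43 (blk 16, set 0) → L1-HIT  vc=[]
2: 0x42 (blk 16, set 0) → L1-HIT  vc=[]
3: 0x42 (blk 16, set 0) → L1-HIT  vc=[]
4: 0xd9 (blk 54, set 6) → MISS  vc=[]
5: 0x58 (blk 22, set 6) → MISS  vc=[54]
6: 0x40 (blk 16, set 0) → L1-HIT  vc=[54]
7: 0xfa (blk 62, set 6) → MISS  vc=[54, 22]
8: 0xcf (blk 51, set 3) → MISS  vc=[54, 22]
9: 0x58 (blk 22, set 6) → VC-HIT  vc=[54, 62]
10: 0x58 (blk 22, set 6) → L1-HIT  vc=[54, 62]
11: 0x2f (blk 11, set 3) → MISS  vc=[54, 62, 51]
12: 0x4d (blk 19, set 3) → MISS  vc=[62, 51, 11]
13: 0x2d (blk 11, set 3) → VC-HIT  vc=[62, 51, 19]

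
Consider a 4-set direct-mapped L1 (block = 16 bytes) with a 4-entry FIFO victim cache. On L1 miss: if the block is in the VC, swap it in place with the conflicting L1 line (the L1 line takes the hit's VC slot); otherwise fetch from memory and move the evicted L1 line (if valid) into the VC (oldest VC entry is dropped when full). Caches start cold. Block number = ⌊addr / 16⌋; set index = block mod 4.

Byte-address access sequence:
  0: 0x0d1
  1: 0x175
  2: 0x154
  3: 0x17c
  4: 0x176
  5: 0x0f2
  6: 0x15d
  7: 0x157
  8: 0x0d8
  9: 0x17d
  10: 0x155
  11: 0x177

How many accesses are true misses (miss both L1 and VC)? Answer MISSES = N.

MISSES = 4

  [0] addr=0xd1 blk=13 s=1: MISS | VC []
  [1] addr=0x175 blk=23 s=3: MISS | VC []
  [2] addr=0x154 blk=21 s=1: MISS | VC [13]
  [3] addr=0x17c blk=23 s=3: L1-HIT | VC [13]
  [4] addr=0x176 blk=23 s=3: L1-HIT | VC [13]
  [5] addr=0xf2 blk=15 s=3: MISS | VC [13, 23]
  [6] addr=0x15d blk=21 s=1: L1-HIT | VC [13, 23]
  [7] addr=0x157 blk=21 s=1: L1-HIT | VC [13, 23]
  [8] addr=0xd8 blk=13 s=1: VC-HIT | VC [21, 23]
  [9] addr=0x17d blk=23 s=3: VC-HIT | VC [21, 15]
  [10] addr=0x155 blk=21 s=1: VC-HIT | VC [13, 15]
  [11] addr=0x177 blk=23 s=3: L1-HIT | VC [13, 15]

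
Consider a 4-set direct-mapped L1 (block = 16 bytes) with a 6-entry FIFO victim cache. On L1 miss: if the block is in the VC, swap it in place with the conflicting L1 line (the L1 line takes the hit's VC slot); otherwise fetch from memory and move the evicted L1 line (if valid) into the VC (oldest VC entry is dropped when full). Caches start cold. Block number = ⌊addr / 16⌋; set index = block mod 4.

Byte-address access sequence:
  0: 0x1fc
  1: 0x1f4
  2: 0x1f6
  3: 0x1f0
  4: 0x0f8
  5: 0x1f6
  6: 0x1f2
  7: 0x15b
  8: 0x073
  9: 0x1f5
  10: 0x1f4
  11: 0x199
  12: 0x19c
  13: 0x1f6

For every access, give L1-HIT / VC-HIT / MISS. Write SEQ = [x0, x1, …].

  [0] addr=0x1fc blk=31 s=3: MISS | VC []
  [1] addr=0x1f4 blk=31 s=3: L1-HIT | VC []
  [2] addr=0x1f6 blk=31 s=3: L1-HIT | VC []
  [3] addr=0x1f0 blk=31 s=3: L1-HIT | VC []
  [4] addr=0xf8 blk=15 s=3: MISS | VC [31]
  [5] addr=0x1f6 blk=31 s=3: VC-HIT | VC [15]
  [6] addr=0x1f2 blk=31 s=3: L1-HIT | VC [15]
  [7] addr=0x15b blk=21 s=1: MISS | VC [15]
  [8] addr=0x73 blk=7 s=3: MISS | VC [15, 31]
  [9] addr=0x1f5 blk=31 s=3: VC-HIT | VC [15, 7]
  [10] addr=0x1f4 blk=31 s=3: L1-HIT | VC [15, 7]
  [11] addr=0x199 blk=25 s=1: MISS | VC [15, 7, 21]
  [12] addr=0x19c blk=25 s=1: L1-HIT | VC [15, 7, 21]
  [13] addr=0x1f6 blk=31 s=3: L1-HIT | VC [15, 7, 21]

SEQ = [MISS, L1-HIT, L1-HIT, L1-HIT, MISS, VC-HIT, L1-HIT, MISS, MISS, VC-HIT, L1-HIT, MISS, L1-HIT, L1-HIT]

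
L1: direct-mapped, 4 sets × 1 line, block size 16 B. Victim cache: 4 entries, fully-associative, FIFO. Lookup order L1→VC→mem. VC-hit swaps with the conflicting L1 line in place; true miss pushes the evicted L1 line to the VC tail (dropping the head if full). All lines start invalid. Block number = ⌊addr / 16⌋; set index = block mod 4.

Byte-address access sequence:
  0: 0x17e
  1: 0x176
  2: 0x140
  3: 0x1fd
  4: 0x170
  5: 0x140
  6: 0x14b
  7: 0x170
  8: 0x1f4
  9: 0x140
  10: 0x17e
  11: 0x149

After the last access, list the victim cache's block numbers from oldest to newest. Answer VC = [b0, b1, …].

#0 0x17e→b23/s3 MISS; vc=[]
#1 0x176→b23/s3 L1-HIT; vc=[]
#2 0x140→b20/s0 MISS; vc=[]
#3 0x1fd→b31/s3 MISS; vc=[23]
#4 0x170→b23/s3 VC-HIT; vc=[31]
#5 0x140→b20/s0 L1-HIT; vc=[31]
#6 0x14b→b20/s0 L1-HIT; vc=[31]
#7 0x170→b23/s3 L1-HIT; vc=[31]
#8 0x1f4→b31/s3 VC-HIT; vc=[23]
#9 0x140→b20/s0 L1-HIT; vc=[23]
#10 0x17e→b23/s3 VC-HIT; vc=[31]
#11 0x149→b20/s0 L1-HIT; vc=[31]

VC = [31]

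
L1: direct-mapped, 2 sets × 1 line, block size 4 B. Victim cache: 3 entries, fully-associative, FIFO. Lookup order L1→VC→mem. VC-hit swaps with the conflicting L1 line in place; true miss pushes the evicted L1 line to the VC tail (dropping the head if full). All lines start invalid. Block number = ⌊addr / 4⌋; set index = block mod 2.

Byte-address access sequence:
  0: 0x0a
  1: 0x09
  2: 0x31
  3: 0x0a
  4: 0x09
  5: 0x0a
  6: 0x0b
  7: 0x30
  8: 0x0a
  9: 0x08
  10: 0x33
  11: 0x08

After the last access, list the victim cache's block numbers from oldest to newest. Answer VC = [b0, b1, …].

#0 0xa→b2/s0 MISS; vc=[]
#1 0x9→b2/s0 L1-HIT; vc=[]
#2 0x31→b12/s0 MISS; vc=[2]
#3 0xa→b2/s0 VC-HIT; vc=[12]
#4 0x9→b2/s0 L1-HIT; vc=[12]
#5 0xa→b2/s0 L1-HIT; vc=[12]
#6 0xb→b2/s0 L1-HIT; vc=[12]
#7 0x30→b12/s0 VC-HIT; vc=[2]
#8 0xa→b2/s0 VC-HIT; vc=[12]
#9 0x8→b2/s0 L1-HIT; vc=[12]
#10 0x33→b12/s0 VC-HIT; vc=[2]
#11 0x8→b2/s0 VC-HIT; vc=[12]

VC = [12]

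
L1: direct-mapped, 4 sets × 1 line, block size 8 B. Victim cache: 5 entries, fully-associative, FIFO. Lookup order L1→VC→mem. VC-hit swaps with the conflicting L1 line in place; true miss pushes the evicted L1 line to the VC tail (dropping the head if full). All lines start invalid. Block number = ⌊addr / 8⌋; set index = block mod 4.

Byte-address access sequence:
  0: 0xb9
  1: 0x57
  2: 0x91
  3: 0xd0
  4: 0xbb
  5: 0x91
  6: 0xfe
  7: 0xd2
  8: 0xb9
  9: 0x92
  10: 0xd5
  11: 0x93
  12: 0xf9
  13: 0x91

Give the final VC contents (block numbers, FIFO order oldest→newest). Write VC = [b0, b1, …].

VC = [10, 26, 23]

#0 0xb9→b23/s3 MISS; vc=[]
#1 0x57→b10/s2 MISS; vc=[]
#2 0x91→b18/s2 MISS; vc=[10]
#3 0xd0→b26/s2 MISS; vc=[10,18]
#4 0xbb→b23/s3 L1-HIT; vc=[10,18]
#5 0x91→b18/s2 VC-HIT; vc=[10,26]
#6 0xfe→b31/s3 MISS; vc=[10,26,23]
#7 0xd2→b26/s2 VC-HIT; vc=[10,18,23]
#8 0xb9→b23/s3 VC-HIT; vc=[10,18,31]
#9 0x92→b18/s2 VC-HIT; vc=[10,26,31]
#10 0xd5→b26/s2 VC-HIT; vc=[10,18,31]
#11 0x93→b18/s2 VC-HIT; vc=[10,26,31]
#12 0xf9→b31/s3 VC-HIT; vc=[10,26,23]
#13 0x91→b18/s2 L1-HIT; vc=[10,26,23]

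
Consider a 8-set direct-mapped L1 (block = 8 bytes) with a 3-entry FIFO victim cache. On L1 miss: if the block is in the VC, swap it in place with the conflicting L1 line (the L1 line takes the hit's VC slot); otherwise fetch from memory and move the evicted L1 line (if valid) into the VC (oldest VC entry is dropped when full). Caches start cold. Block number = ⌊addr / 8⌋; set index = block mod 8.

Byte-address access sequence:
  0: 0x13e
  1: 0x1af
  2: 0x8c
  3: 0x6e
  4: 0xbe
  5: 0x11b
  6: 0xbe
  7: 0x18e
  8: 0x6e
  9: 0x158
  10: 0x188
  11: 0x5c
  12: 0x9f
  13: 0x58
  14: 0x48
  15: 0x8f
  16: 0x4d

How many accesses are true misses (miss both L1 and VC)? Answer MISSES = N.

MISSES = 12

#0 0x13e→b39/s7 MISS; vc=[]
#1 0x1af→b53/s5 MISS; vc=[]
#2 0x8c→b17/s1 MISS; vc=[]
#3 0x6e→b13/s5 MISS; vc=[53]
#4 0xbe→b23/s7 MISS; vc=[53,39]
#5 0x11b→b35/s3 MISS; vc=[53,39]
#6 0xbe→b23/s7 L1-HIT; vc=[53,39]
#7 0x18e→b49/s1 MISS; vc=[53,39,17]
#8 0x6e→b13/s5 L1-HIT; vc=[53,39,17]
#9 0x158→b43/s3 MISS; vc=[39,17,35]
#10 0x188→b49/s1 L1-HIT; vc=[39,17,35]
#11 0x5c→b11/s3 MISS; vc=[17,35,43]
#12 0x9f→b19/s3 MISS; vc=[35,43,11]
#13 0x58→b11/s3 VC-HIT; vc=[35,43,19]
#14 0x48→b9/s1 MISS; vc=[43,19,49]
#15 0x8f→b17/s1 MISS; vc=[19,49,9]
#16 0x4d→b9/s1 VC-HIT; vc=[19,49,17]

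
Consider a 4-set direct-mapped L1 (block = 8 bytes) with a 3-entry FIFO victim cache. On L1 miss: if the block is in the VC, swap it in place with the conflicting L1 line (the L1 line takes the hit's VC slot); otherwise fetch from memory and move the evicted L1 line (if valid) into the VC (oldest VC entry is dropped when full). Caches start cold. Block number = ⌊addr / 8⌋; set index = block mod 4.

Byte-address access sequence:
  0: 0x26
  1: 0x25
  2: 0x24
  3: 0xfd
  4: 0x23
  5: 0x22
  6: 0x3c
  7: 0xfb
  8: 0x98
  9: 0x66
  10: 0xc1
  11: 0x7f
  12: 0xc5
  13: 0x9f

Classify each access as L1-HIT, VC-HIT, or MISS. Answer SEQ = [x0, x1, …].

#0 0x26→b4/s0 MISS; vc=[]
#1 0x25→b4/s0 L1-HIT; vc=[]
#2 0x24→b4/s0 L1-HIT; vc=[]
#3 0xfd→b31/s3 MISS; vc=[]
#4 0x23→b4/s0 L1-HIT; vc=[]
#5 0x22→b4/s0 L1-HIT; vc=[]
#6 0x3c→b7/s3 MISS; vc=[31]
#7 0xfb→b31/s3 VC-HIT; vc=[7]
#8 0x98→b19/s3 MISS; vc=[7,31]
#9 0x66→b12/s0 MISS; vc=[7,31,4]
#10 0xc1→b24/s0 MISS; vc=[31,4,12]
#11 0x7f→b15/s3 MISS; vc=[4,12,19]
#12 0xc5→b24/s0 L1-HIT; vc=[4,12,19]
#13 0x9f→b19/s3 VC-HIT; vc=[4,12,15]

SEQ = [MISS, L1-HIT, L1-HIT, MISS, L1-HIT, L1-HIT, MISS, VC-HIT, MISS, MISS, MISS, MISS, L1-HIT, VC-HIT]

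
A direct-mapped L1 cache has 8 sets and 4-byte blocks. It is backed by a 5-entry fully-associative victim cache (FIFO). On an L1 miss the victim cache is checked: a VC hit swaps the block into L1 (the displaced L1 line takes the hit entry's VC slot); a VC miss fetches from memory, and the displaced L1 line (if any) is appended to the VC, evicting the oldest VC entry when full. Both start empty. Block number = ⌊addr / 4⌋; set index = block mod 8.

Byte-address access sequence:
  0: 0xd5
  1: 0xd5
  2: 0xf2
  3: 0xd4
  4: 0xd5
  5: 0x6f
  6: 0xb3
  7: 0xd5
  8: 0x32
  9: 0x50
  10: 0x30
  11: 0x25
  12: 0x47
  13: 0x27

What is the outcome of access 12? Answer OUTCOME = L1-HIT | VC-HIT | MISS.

OUTCOME = MISS

0: 0xd5 (blk 53, set 5) → MISS  vc=[]
1: 0xd5 (blk 53, set 5) → L1-HIT  vc=[]
2: 0xf2 (blk 60, set 4) → MISS  vc=[]
3: 0xd4 (blk 53, set 5) → L1-HIT  vc=[]
4: 0xd5 (blk 53, set 5) → L1-HIT  vc=[]
5: 0x6f (blk 27, set 3) → MISS  vc=[]
6: 0xb3 (blk 44, set 4) → MISS  vc=[60]
7: 0xd5 (blk 53, set 5) → L1-HIT  vc=[60]
8: 0x32 (blk 12, set 4) → MISS  vc=[60, 44]
9: 0x50 (blk 20, set 4) → MISS  vc=[60, 44, 12]
10: 0x30 (blk 12, set 4) → VC-HIT  vc=[60, 44, 20]
11: 0x25 (blk 9, set 1) → MISS  vc=[60, 44, 20]
12: 0x47 (blk 17, set 1) → MISS  vc=[60, 44, 20, 9]
13: 0x27 (blk 9, set 1) → VC-HIT  vc=[60, 44, 20, 17]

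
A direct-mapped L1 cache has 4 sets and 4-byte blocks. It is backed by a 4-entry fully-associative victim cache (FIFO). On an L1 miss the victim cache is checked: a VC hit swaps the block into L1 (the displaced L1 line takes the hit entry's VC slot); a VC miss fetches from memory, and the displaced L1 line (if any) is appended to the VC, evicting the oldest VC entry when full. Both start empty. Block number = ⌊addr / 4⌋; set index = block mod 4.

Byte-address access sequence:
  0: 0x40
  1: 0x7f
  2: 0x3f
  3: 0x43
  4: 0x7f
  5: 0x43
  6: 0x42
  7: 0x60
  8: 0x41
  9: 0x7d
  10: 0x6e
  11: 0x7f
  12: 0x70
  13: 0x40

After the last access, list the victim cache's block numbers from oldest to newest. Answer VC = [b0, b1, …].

VC = [15, 24, 27, 28]

0: 0x40 (blk 16, set 0) → MISS  vc=[]
1: 0x7f (blk 31, set 3) → MISS  vc=[]
2: 0x3f (blk 15, set 3) → MISS  vc=[31]
3: 0x43 (blk 16, set 0) → L1-HIT  vc=[31]
4: 0x7f (blk 31, set 3) → VC-HIT  vc=[15]
5: 0x43 (blk 16, set 0) → L1-HIT  vc=[15]
6: 0x42 (blk 16, set 0) → L1-HIT  vc=[15]
7: 0x60 (blk 24, set 0) → MISS  vc=[15, 16]
8: 0x41 (blk 16, set 0) → VC-HIT  vc=[15, 24]
9: 0x7d (blk 31, set 3) → L1-HIT  vc=[15, 24]
10: 0x6e (blk 27, set 3) → MISS  vc=[15, 24, 31]
11: 0x7f (blk 31, set 3) → VC-HIT  vc=[15, 24, 27]
12: 0x70 (blk 28, set 0) → MISS  vc=[15, 24, 27, 16]
13: 0x40 (blk 16, set 0) → VC-HIT  vc=[15, 24, 27, 28]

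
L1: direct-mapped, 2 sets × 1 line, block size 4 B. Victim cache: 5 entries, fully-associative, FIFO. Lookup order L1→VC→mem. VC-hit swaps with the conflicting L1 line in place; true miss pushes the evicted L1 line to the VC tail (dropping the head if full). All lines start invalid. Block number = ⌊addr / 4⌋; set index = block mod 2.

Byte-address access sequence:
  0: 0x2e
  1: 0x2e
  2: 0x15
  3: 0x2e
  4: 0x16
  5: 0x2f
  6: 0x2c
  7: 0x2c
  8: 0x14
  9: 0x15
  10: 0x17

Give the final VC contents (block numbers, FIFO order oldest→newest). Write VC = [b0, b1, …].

VC = [11]

#0 0x2e→b11/s1 MISS; vc=[]
#1 0x2e→b11/s1 L1-HIT; vc=[]
#2 0x15→b5/s1 MISS; vc=[11]
#3 0x2e→b11/s1 VC-HIT; vc=[5]
#4 0x16→b5/s1 VC-HIT; vc=[11]
#5 0x2f→b11/s1 VC-HIT; vc=[5]
#6 0x2c→b11/s1 L1-HIT; vc=[5]
#7 0x2c→b11/s1 L1-HIT; vc=[5]
#8 0x14→b5/s1 VC-HIT; vc=[11]
#9 0x15→b5/s1 L1-HIT; vc=[11]
#10 0x17→b5/s1 L1-HIT; vc=[11]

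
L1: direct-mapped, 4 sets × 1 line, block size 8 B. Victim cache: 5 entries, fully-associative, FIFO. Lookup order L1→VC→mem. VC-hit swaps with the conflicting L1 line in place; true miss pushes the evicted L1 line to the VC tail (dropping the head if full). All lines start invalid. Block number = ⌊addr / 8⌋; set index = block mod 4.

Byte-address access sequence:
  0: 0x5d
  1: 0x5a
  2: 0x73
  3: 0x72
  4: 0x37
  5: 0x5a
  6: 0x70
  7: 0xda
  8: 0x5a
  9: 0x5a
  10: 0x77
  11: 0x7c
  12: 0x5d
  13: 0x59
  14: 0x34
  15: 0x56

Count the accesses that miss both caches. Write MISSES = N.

  [0] addr=0x5d blk=11 s=3: MISS | VC []
  [1] addr=0x5a blk=11 s=3: L1-HIT | VC []
  [2] addr=0x73 blk=14 s=2: MISS | VC []
  [3] addr=0x72 blk=14 s=2: L1-HIT | VC []
  [4] addr=0x37 blk=6 s=2: MISS | VC [14]
  [5] addr=0x5a blk=11 s=3: L1-HIT | VC [14]
  [6] addr=0x70 blk=14 s=2: VC-HIT | VC [6]
  [7] addr=0xda blk=27 s=3: MISS | VC [6, 11]
  [8] addr=0x5a blk=11 s=3: VC-HIT | VC [6, 27]
  [9] addr=0x5a blk=11 s=3: L1-HIT | VC [6, 27]
  [10] addr=0x77 blk=14 s=2: L1-HIT | VC [6, 27]
  [11] addr=0x7c blk=15 s=3: MISS | VC [6, 27, 11]
  [12] addr=0x5d blk=11 s=3: VC-HIT | VC [6, 27, 15]
  [13] addr=0x59 blk=11 s=3: L1-HIT | VC [6, 27, 15]
  [14] addr=0x34 blk=6 s=2: VC-HIT | VC [14, 27, 15]
  [15] addr=0x56 blk=10 s=2: MISS | VC [14, 27, 15, 6]

MISSES = 6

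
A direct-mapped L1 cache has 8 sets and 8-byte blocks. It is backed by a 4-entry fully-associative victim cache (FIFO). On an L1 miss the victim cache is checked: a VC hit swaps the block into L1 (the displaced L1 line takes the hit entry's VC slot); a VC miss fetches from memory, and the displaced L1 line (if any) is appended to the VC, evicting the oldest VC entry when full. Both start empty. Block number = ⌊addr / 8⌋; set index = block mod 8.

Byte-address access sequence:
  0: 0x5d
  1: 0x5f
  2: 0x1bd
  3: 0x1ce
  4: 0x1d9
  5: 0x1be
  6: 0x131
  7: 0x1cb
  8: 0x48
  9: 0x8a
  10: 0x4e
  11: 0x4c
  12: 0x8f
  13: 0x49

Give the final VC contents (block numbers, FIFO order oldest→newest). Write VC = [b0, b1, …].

VC = [11, 57, 17]

  [0] addr=0x5d blk=11 s=3: MISS | VC []
  [1] addr=0x5f blk=11 s=3: L1-HIT | VC []
  [2] addr=0x1bd blk=55 s=7: MISS | VC []
  [3] addr=0x1ce blk=57 s=1: MISS | VC []
  [4] addr=0x1d9 blk=59 s=3: MISS | VC [11]
  [5] addr=0x1be blk=55 s=7: L1-HIT | VC [11]
  [6] addr=0x131 blk=38 s=6: MISS | VC [11]
  [7] addr=0x1cb blk=57 s=1: L1-HIT | VC [11]
  [8] addr=0x48 blk=9 s=1: MISS | VC [11, 57]
  [9] addr=0x8a blk=17 s=1: MISS | VC [11, 57, 9]
  [10] addr=0x4e blk=9 s=1: VC-HIT | VC [11, 57, 17]
  [11] addr=0x4c blk=9 s=1: L1-HIT | VC [11, 57, 17]
  [12] addr=0x8f blk=17 s=1: VC-HIT | VC [11, 57, 9]
  [13] addr=0x49 blk=9 s=1: VC-HIT | VC [11, 57, 17]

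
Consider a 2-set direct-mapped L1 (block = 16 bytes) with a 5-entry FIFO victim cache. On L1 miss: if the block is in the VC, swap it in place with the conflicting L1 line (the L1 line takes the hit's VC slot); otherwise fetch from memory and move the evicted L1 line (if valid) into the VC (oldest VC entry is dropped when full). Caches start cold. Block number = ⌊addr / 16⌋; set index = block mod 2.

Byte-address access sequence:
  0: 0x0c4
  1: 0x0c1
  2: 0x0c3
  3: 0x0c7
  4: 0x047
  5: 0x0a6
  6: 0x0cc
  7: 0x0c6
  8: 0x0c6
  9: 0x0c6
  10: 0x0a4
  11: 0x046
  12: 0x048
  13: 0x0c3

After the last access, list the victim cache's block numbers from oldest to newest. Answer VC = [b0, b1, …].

VC = [4, 10]

0: 0xc4 (blk 12, set 0) → MISS  vc=[]
1: 0xc1 (blk 12, set 0) → L1-HIT  vc=[]
2: 0xc3 (blk 12, set 0) → L1-HIT  vc=[]
3: 0xc7 (blk 12, set 0) → L1-HIT  vc=[]
4: 0x47 (blk 4, set 0) → MISS  vc=[12]
5: 0xa6 (blk 10, set 0) → MISS  vc=[12, 4]
6: 0xcc (blk 12, set 0) → VC-HIT  vc=[10, 4]
7: 0xc6 (blk 12, set 0) → L1-HIT  vc=[10, 4]
8: 0xc6 (blk 12, set 0) → L1-HIT  vc=[10, 4]
9: 0xc6 (blk 12, set 0) → L1-HIT  vc=[10, 4]
10: 0xa4 (blk 10, set 0) → VC-HIT  vc=[12, 4]
11: 0x46 (blk 4, set 0) → VC-HIT  vc=[12, 10]
12: 0x48 (blk 4, set 0) → L1-HIT  vc=[12, 10]
13: 0xc3 (blk 12, set 0) → VC-HIT  vc=[4, 10]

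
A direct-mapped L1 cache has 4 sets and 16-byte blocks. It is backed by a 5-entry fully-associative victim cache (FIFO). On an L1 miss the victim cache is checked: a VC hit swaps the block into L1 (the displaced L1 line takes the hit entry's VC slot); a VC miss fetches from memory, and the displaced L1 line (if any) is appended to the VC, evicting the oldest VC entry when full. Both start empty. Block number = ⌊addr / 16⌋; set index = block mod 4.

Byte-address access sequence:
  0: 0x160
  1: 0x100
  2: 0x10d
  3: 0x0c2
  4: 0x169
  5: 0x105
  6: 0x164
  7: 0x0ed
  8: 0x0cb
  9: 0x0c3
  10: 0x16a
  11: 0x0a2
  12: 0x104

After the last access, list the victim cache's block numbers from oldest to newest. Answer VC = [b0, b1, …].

0: 0x160 (blk 22, set 2) → MISS  vc=[]
1: 0x100 (blk 16, set 0) → MISS  vc=[]
2: 0x10d (blk 16, set 0) → L1-HIT  vc=[]
3: 0xc2 (blk 12, set 0) → MISS  vc=[16]
4: 0x169 (blk 22, set 2) → L1-HIT  vc=[16]
5: 0x105 (blk 16, set 0) → VC-HIT  vc=[12]
6: 0x164 (blk 22, set 2) → L1-HIT  vc=[12]
7: 0xed (blk 14, set 2) → MISS  vc=[12, 22]
8: 0xcb (blk 12, set 0) → VC-HIT  vc=[16, 22]
9: 0xc3 (blk 12, set 0) → L1-HIT  vc=[16, 22]
10: 0x16a (blk 22, set 2) → VC-HIT  vc=[16, 14]
11: 0xa2 (blk 10, set 2) → MISS  vc=[16, 14, 22]
12: 0x104 (blk 16, set 0) → VC-HIT  vc=[12, 14, 22]

VC = [12, 14, 22]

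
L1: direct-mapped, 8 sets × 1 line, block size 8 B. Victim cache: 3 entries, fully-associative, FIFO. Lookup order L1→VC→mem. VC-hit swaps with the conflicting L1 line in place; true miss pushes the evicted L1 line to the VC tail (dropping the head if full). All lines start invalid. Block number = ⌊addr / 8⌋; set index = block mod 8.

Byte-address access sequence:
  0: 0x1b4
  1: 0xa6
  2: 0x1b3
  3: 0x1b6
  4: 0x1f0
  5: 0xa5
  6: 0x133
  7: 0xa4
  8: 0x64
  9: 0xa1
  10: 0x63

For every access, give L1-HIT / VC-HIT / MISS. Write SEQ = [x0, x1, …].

0: 0x1b4 (blk 54, set 6) → MISS  vc=[]
1: 0xa6 (blk 20, set 4) → MISS  vc=[]
2: 0x1b3 (blk 54, set 6) → L1-HIT  vc=[]
3: 0x1b6 (blk 54, set 6) → L1-HIT  vc=[]
4: 0x1f0 (blk 62, set 6) → MISS  vc=[54]
5: 0xa5 (blk 20, set 4) → L1-HIT  vc=[54]
6: 0x133 (blk 38, set 6) → MISS  vc=[54, 62]
7: 0xa4 (blk 20, set 4) → L1-HIT  vc=[54, 62]
8: 0x64 (blk 12, set 4) → MISS  vc=[54, 62, 20]
9: 0xa1 (blk 20, set 4) → VC-HIT  vc=[54, 62, 12]
10: 0x63 (blk 12, set 4) → VC-HIT  vc=[54, 62, 20]

SEQ = [MISS, MISS, L1-HIT, L1-HIT, MISS, L1-HIT, MISS, L1-HIT, MISS, VC-HIT, VC-HIT]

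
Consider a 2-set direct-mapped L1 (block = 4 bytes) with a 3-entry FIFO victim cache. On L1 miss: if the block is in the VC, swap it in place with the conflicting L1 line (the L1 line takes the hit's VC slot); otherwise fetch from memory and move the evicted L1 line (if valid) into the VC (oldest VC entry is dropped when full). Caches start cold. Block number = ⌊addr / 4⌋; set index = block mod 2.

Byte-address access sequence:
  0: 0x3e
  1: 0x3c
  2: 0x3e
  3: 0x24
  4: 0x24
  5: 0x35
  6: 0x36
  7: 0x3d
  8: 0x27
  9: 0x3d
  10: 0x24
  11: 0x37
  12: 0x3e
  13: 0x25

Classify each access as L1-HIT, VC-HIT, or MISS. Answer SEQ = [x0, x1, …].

SEQ = [MISS, L1-HIT, L1-HIT, MISS, L1-HIT, MISS, L1-HIT, VC-HIT, VC-HIT, VC-HIT, VC-HIT, VC-HIT, VC-HIT, VC-HIT]

  [0] addr=0x3e blk=15 s=1: MISS | VC []
  [1] addr=0x3c blk=15 s=1: L1-HIT | VC []
  [2] addr=0x3e blk=15 s=1: L1-HIT | VC []
  [3] addr=0x24 blk=9 s=1: MISS | VC [15]
  [4] addr=0x24 blk=9 s=1: L1-HIT | VC [15]
  [5] addr=0x35 blk=13 s=1: MISS | VC [15, 9]
  [6] addr=0x36 blk=13 s=1: L1-HIT | VC [15, 9]
  [7] addr=0x3d blk=15 s=1: VC-HIT | VC [13, 9]
  [8] addr=0x27 blk=9 s=1: VC-HIT | VC [13, 15]
  [9] addr=0x3d blk=15 s=1: VC-HIT | VC [13, 9]
  [10] addr=0x24 blk=9 s=1: VC-HIT | VC [13, 15]
  [11] addr=0x37 blk=13 s=1: VC-HIT | VC [9, 15]
  [12] addr=0x3e blk=15 s=1: VC-HIT | VC [9, 13]
  [13] addr=0x25 blk=9 s=1: VC-HIT | VC [15, 13]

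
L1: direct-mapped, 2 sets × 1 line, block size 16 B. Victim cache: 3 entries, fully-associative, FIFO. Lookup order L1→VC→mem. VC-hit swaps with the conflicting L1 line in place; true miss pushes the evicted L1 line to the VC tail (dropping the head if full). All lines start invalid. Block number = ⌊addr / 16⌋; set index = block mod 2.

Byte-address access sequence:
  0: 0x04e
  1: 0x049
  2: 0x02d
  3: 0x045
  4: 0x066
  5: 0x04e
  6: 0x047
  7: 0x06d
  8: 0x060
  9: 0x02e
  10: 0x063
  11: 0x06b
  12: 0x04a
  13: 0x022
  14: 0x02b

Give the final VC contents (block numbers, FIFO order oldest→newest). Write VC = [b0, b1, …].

0: 0x4e (blk 4, set 0) → MISS  vc=[]
1: 0x49 (blk 4, set 0) → L1-HIT  vc=[]
2: 0x2d (blk 2, set 0) → MISS  vc=[4]
3: 0x45 (blk 4, set 0) → VC-HIT  vc=[2]
4: 0x66 (blk 6, set 0) → MISS  vc=[2, 4]
5: 0x4e (blk 4, set 0) → VC-HIT  vc=[2, 6]
6: 0x47 (blk 4, set 0) → L1-HIT  vc=[2, 6]
7: 0x6d (blk 6, set 0) → VC-HIT  vc=[2, 4]
8: 0x60 (blk 6, set 0) → L1-HIT  vc=[2, 4]
9: 0x2e (blk 2, set 0) → VC-HIT  vc=[6, 4]
10: 0x63 (blk 6, set 0) → VC-HIT  vc=[2, 4]
11: 0x6b (blk 6, set 0) → L1-HIT  vc=[2, 4]
12: 0x4a (blk 4, set 0) → VC-HIT  vc=[2, 6]
13: 0x22 (blk 2, set 0) → VC-HIT  vc=[4, 6]
14: 0x2b (blk 2, set 0) → L1-HIT  vc=[4, 6]

VC = [4, 6]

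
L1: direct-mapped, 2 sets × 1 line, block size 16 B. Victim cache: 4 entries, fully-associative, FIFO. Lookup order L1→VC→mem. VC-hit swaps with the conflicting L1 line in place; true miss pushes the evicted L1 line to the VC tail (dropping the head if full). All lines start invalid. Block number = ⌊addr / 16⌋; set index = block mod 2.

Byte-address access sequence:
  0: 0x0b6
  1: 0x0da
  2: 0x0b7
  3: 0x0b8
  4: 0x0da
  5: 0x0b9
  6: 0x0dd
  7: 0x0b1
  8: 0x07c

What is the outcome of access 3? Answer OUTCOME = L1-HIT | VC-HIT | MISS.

0: 0xb6 (blk 11, set 1) → MISS  vc=[]
1: 0xda (blk 13, set 1) → MISS  vc=[11]
2: 0xb7 (blk 11, set 1) → VC-HIT  vc=[13]
3: 0xb8 (blk 11, set 1) → L1-HIT  vc=[13]
4: 0xda (blk 13, set 1) → VC-HIT  vc=[11]
5: 0xb9 (blk 11, set 1) → VC-HIT  vc=[13]
6: 0xdd (blk 13, set 1) → VC-HIT  vc=[11]
7: 0xb1 (blk 11, set 1) → VC-HIT  vc=[13]
8: 0x7c (blk 7, set 1) → MISS  vc=[13, 11]

OUTCOME = L1-HIT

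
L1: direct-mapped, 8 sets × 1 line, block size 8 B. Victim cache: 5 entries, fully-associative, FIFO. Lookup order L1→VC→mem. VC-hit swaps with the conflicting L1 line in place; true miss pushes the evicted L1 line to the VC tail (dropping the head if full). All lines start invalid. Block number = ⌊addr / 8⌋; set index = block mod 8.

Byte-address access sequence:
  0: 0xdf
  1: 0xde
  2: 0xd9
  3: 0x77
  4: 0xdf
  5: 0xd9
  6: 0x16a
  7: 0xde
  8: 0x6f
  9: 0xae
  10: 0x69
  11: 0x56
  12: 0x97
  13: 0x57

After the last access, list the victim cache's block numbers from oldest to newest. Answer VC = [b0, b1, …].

VC = [45, 21, 18]

#0 0xdf→b27/s3 MISS; vc=[]
#1 0xde→b27/s3 L1-HIT; vc=[]
#2 0xd9→b27/s3 L1-HIT; vc=[]
#3 0x77→b14/s6 MISS; vc=[]
#4 0xdf→b27/s3 L1-HIT; vc=[]
#5 0xd9→b27/s3 L1-HIT; vc=[]
#6 0x16a→b45/s5 MISS; vc=[]
#7 0xde→b27/s3 L1-HIT; vc=[]
#8 0x6f→b13/s5 MISS; vc=[45]
#9 0xae→b21/s5 MISS; vc=[45,13]
#10 0x69→b13/s5 VC-HIT; vc=[45,21]
#11 0x56→b10/s2 MISS; vc=[45,21]
#12 0x97→b18/s2 MISS; vc=[45,21,10]
#13 0x57→b10/s2 VC-HIT; vc=[45,21,18]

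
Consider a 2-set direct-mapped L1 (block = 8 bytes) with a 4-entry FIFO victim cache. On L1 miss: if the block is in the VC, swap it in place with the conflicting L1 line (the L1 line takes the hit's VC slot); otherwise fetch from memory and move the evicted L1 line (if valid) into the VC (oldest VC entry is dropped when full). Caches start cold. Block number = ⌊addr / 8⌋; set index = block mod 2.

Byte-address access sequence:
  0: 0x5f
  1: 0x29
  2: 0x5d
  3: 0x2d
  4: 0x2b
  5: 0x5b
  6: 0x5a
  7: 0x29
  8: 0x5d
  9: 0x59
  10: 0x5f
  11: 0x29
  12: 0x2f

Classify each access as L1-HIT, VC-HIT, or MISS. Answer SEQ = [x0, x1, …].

SEQ = [MISS, MISS, VC-HIT, VC-HIT, L1-HIT, VC-HIT, L1-HIT, VC-HIT, VC-HIT, L1-HIT, L1-HIT, VC-HIT, L1-HIT]

0: 0x5f (blk 11, set 1) → MISS  vc=[]
1: 0x29 (blk 5, set 1) → MISS  vc=[11]
2: 0x5d (blk 11, set 1) → VC-HIT  vc=[5]
3: 0x2d (blk 5, set 1) → VC-HIT  vc=[11]
4: 0x2b (blk 5, set 1) → L1-HIT  vc=[11]
5: 0x5b (blk 11, set 1) → VC-HIT  vc=[5]
6: 0x5a (blk 11, set 1) → L1-HIT  vc=[5]
7: 0x29 (blk 5, set 1) → VC-HIT  vc=[11]
8: 0x5d (blk 11, set 1) → VC-HIT  vc=[5]
9: 0x59 (blk 11, set 1) → L1-HIT  vc=[5]
10: 0x5f (blk 11, set 1) → L1-HIT  vc=[5]
11: 0x29 (blk 5, set 1) → VC-HIT  vc=[11]
12: 0x2f (blk 5, set 1) → L1-HIT  vc=[11]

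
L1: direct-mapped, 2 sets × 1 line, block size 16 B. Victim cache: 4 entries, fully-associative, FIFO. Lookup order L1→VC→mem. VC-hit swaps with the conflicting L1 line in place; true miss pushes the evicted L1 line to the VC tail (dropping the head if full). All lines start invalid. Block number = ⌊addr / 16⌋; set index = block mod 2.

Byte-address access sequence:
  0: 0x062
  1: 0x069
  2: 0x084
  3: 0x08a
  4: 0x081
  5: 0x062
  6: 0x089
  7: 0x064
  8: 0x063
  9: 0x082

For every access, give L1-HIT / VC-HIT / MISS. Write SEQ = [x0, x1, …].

  [0] addr=0x62 blk=6 s=0: MISS | VC []
  [1] addr=0x69 blk=6 s=0: L1-HIT | VC []
  [2] addr=0x84 blk=8 s=0: MISS | VC [6]
  [3] addr=0x8a blk=8 s=0: L1-HIT | VC [6]
  [4] addr=0x81 blk=8 s=0: L1-HIT | VC [6]
  [5] addr=0x62 blk=6 s=0: VC-HIT | VC [8]
  [6] addr=0x89 blk=8 s=0: VC-HIT | VC [6]
  [7] addr=0x64 blk=6 s=0: VC-HIT | VC [8]
  [8] addr=0x63 blk=6 s=0: L1-HIT | VC [8]
  [9] addr=0x82 blk=8 s=0: VC-HIT | VC [6]

SEQ = [MISS, L1-HIT, MISS, L1-HIT, L1-HIT, VC-HIT, VC-HIT, VC-HIT, L1-HIT, VC-HIT]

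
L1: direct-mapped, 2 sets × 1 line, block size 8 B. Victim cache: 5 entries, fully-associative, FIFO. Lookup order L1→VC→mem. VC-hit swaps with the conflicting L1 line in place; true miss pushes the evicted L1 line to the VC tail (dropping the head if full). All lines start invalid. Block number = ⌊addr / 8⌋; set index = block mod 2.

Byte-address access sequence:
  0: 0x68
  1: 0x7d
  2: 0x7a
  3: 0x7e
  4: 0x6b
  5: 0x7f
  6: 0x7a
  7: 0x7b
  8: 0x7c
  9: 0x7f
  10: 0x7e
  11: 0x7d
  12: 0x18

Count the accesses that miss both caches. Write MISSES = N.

0: 0x68 (blk 13, set 1) → MISS  vc=[]
1: 0x7d (blk 15, set 1) → MISS  vc=[13]
2: 0x7a (blk 15, set 1) → L1-HIT  vc=[13]
3: 0x7e (blk 15, set 1) → L1-HIT  vc=[13]
4: 0x6b (blk 13, set 1) → VC-HIT  vc=[15]
5: 0x7f (blk 15, set 1) → VC-HIT  vc=[13]
6: 0x7a (blk 15, set 1) → L1-HIT  vc=[13]
7: 0x7b (blk 15, set 1) → L1-HIT  vc=[13]
8: 0x7c (blk 15, set 1) → L1-HIT  vc=[13]
9: 0x7f (blk 15, set 1) → L1-HIT  vc=[13]
10: 0x7e (blk 15, set 1) → L1-HIT  vc=[13]
11: 0x7d (blk 15, set 1) → L1-HIT  vc=[13]
12: 0x18 (blk 3, set 1) → MISS  vc=[13, 15]

MISSES = 3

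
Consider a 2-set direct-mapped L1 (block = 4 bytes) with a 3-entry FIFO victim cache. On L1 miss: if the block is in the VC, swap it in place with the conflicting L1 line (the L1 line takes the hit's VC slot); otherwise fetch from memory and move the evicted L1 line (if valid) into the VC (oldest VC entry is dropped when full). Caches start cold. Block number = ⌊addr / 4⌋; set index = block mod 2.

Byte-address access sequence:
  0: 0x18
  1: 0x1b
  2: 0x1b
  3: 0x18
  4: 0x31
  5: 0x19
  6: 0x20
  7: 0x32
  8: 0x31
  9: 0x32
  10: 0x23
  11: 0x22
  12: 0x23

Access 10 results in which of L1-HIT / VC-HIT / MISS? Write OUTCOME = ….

#0 0x18→b6/s0 MISS; vc=[]
#1 0x1b→b6/s0 L1-HIT; vc=[]
#2 0x1b→b6/s0 L1-HIT; vc=[]
#3 0x18→b6/s0 L1-HIT; vc=[]
#4 0x31→b12/s0 MISS; vc=[6]
#5 0x19→b6/s0 VC-HIT; vc=[12]
#6 0x20→b8/s0 MISS; vc=[12,6]
#7 0x32→b12/s0 VC-HIT; vc=[8,6]
#8 0x31→b12/s0 L1-HIT; vc=[8,6]
#9 0x32→b12/s0 L1-HIT; vc=[8,6]
#10 0x23→b8/s0 VC-HIT; vc=[12,6]
#11 0x22→b8/s0 L1-HIT; vc=[12,6]
#12 0x23→b8/s0 L1-HIT; vc=[12,6]

OUTCOME = VC-HIT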